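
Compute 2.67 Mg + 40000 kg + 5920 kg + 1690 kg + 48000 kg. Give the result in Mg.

In Mg:
  2.67 Mg → 2.67
  40000 kg = 40000 × 10⁻³ Mg = 40
  5920 kg = 5920 × 10⁻³ Mg = 5.92
  1690 kg = 1690 × 10⁻³ Mg = 1.69
  48000 kg = 48000 × 10⁻³ Mg = 48
Sum: 2.67 + 40 + 5.92 + 1.69 + 48 = 98.28

98.28 Mg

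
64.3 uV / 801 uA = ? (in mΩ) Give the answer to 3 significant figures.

(64.3 × 10⁻⁶) / (801 × 10⁻⁶) = 0.080275 Ω

80.3 mΩ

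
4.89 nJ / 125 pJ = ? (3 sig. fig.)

39.1

(4.89e-9) / (125e-12) = 0.03912e3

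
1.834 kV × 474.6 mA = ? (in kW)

1.834 × 10^3 × 474.6 × 10^-3 = 870.4164 W

0.8704164 kW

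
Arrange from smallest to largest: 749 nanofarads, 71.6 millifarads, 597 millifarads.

749 nanofarads = 0.000000749 farads
71.6 millifarads = 0.0716 farads
597 millifarads = 0.597 farads

749 nanofarads < 71.6 millifarads < 597 millifarads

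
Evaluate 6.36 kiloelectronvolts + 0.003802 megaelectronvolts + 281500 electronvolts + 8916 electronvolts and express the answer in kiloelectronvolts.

300.578 kiloelectronvolts

In kiloelectronvolts:
  6.36 kiloelectronvolts → 6.36
  0.003802 megaelectronvolts = 0.003802e3 kiloelectronvolts = 3.802
  281500 electronvolts = 281500e-3 kiloelectronvolts = 281.5
  8916 electronvolts = 8916e-3 kiloelectronvolts = 8.916
Sum: 6.36 + 3.802 + 281.5 + 8.916 = 300.578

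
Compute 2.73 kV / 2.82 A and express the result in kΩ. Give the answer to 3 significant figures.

(2.73 × 10³) / (2.82) = 0.96809 × 10³ Ω

0.968 kΩ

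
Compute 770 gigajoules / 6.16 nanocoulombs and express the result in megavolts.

(770 × 10⁹) / (6.16 × 10⁻⁹) = 125 × 10¹⁸ V

125000000000000 megavolts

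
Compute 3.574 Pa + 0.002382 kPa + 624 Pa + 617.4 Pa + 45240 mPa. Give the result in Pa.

1292.596 Pa

In Pa:
  3.574 Pa → 3.574
  0.002382 kPa = 0.002382e3 Pa = 2.382
  624 Pa → 624
  617.4 Pa → 617.4
  45240 mPa = 45240e-3 Pa = 45.24
Sum: 3.574 + 2.382 + 624 + 617.4 + 45.24 = 1292.596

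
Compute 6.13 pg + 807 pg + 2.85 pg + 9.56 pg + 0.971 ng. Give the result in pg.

1796.54 pg

In pg:
  6.13 pg → 6.13
  807 pg → 807
  2.85 pg → 2.85
  9.56 pg → 9.56
  0.971 ng = 0.971 × 10^3 pg = 971
Sum: 6.13 + 807 + 2.85 + 9.56 + 971 = 1796.54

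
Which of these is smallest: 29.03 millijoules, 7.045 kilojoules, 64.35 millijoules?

29.03 millijoules

29.03 millijoules = 0.02903 joules
7.045 kilojoules = 7045 joules
64.35 millijoules = 0.06435 joules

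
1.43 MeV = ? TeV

mega = 1e6, tera = 1e12; factor is 1e-6.
1.43 × 1e-6 = 0.00000143

0.00000143 TeV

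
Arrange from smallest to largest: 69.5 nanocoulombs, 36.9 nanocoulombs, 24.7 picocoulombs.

69.5 nanocoulombs = 0.0000000695 coulombs
36.9 nanocoulombs = 0.0000000369 coulombs
24.7 picocoulombs = 0.0000000000247 coulombs

24.7 picocoulombs < 36.9 nanocoulombs < 69.5 nanocoulombs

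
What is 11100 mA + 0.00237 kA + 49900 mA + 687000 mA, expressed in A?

In A:
  11100 mA = 11100 × 10^-3 A = 11.1
  0.00237 kA = 0.00237 × 10^3 A = 2.37
  49900 mA = 49900 × 10^-3 A = 49.9
  687000 mA = 687000 × 10^-3 A = 687
Sum: 11.1 + 2.37 + 49.9 + 687 = 750.37

750.37 A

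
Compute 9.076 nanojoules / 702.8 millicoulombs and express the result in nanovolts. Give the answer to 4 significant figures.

(9.076 × 10^-9) / (702.8 × 10^-3) = 0.0129141 × 10^-6 V

12.91 nanovolts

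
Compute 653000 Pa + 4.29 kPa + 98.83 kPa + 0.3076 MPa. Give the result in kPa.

1063.72 kPa

In kPa:
  653000 Pa = 653000e-3 kPa = 653
  4.29 kPa → 4.29
  98.83 kPa → 98.83
  0.3076 MPa = 0.3076e3 kPa = 307.6
Sum: 653 + 4.29 + 98.83 + 307.6 = 1063.72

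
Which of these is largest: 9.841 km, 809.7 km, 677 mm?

809.7 km

9.841 km = 9841 m
809.7 km = 809700 m
677 mm = 0.677 m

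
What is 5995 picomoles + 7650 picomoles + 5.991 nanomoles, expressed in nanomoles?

19.636 nanomoles

In nanomoles:
  5995 picomoles = 5995e-3 nanomoles = 5.995
  7650 picomoles = 7650e-3 nanomoles = 7.65
  5.991 nanomoles → 5.991
Sum: 5.995 + 7.65 + 5.991 = 19.636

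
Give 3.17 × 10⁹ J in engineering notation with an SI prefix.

3.17 GJ

= 3.17 × 10⁹ J; 10⁹ is giga.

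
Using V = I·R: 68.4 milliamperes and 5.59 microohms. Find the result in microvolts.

68.4 × 10⁻³ × 5.59 × 10⁻⁶ = 382.356 × 10⁻⁹ V

0.382356 microvolts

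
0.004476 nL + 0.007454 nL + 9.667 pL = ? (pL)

In pL:
  0.004476 nL = 0.004476e3 pL = 4.476
  0.007454 nL = 0.007454e3 pL = 7.454
  9.667 pL → 9.667
Sum: 4.476 + 7.454 + 9.667 = 21.597

21.597 pL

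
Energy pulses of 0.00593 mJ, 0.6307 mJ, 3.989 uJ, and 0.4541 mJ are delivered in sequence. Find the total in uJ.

1094.719 uJ

In uJ:
  0.00593 mJ = 0.00593 × 10³ uJ = 5.93
  0.6307 mJ = 0.6307 × 10³ uJ = 630.7
  3.989 uJ → 3.989
  0.4541 mJ = 0.4541 × 10³ uJ = 454.1
Sum: 5.93 + 630.7 + 3.989 + 454.1 = 1094.719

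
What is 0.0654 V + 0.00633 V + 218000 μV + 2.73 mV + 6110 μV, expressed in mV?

298.57 mV

In mV:
  0.0654 V = 0.0654e3 mV = 65.4
  0.00633 V = 0.00633e3 mV = 6.33
  218000 μV = 218000e-3 mV = 218
  2.73 mV → 2.73
  6110 μV = 6110e-3 mV = 6.11
Sum: 65.4 + 6.33 + 218 + 2.73 + 6.11 = 298.57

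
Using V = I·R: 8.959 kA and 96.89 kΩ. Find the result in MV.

868.03751 MV

8.959 × 10³ × 96.89 × 10³ = 868.03751 × 10⁶ V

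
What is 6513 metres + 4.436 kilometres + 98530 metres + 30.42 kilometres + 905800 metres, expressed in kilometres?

1045.699 kilometres

In kilometres:
  6513 metres = 6513 × 10⁻³ kilometres = 6.513
  4.436 kilometres → 4.436
  98530 metres = 98530 × 10⁻³ kilometres = 98.53
  30.42 kilometres → 30.42
  905800 metres = 905800 × 10⁻³ kilometres = 905.8
Sum: 6.513 + 4.436 + 98.53 + 30.42 + 905.8 = 1045.699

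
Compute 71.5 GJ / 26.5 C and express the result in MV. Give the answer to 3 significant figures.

(71.5 × 10⁹) / (26.5) = 2.6981 × 10⁹ V

2700 MV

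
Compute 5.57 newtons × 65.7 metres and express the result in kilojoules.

5.57 × 65.7 = 365.949 J

0.365949 kilojoules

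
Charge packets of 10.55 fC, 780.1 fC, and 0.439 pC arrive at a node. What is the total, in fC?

In fC:
  10.55 fC → 10.55
  780.1 fC → 780.1
  0.439 pC = 0.439e3 fC = 439
Sum: 10.55 + 780.1 + 439 = 1229.65

1229.65 fC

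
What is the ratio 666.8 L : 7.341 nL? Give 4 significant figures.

(666.8) / (7.341 × 10^-9) = 90.832 × 10^9

90830000000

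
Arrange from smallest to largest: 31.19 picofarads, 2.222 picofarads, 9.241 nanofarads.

31.19 picofarads = 0.00000000003119 farads
2.222 picofarads = 0.000000000002222 farads
9.241 nanofarads = 0.000000009241 farads

2.222 picofarads < 31.19 picofarads < 9.241 nanofarads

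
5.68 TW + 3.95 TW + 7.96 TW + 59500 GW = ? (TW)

In TW:
  5.68 TW → 5.68
  3.95 TW → 3.95
  7.96 TW → 7.96
  59500 GW = 59500 × 10⁻³ TW = 59.5
Sum: 5.68 + 3.95 + 7.96 + 59.5 = 77.09

77.09 TW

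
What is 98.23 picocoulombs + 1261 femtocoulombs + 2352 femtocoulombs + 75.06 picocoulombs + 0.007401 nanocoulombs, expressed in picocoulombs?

In picocoulombs:
  98.23 picocoulombs → 98.23
  1261 femtocoulombs = 1261 × 10⁻³ picocoulombs = 1.261
  2352 femtocoulombs = 2352 × 10⁻³ picocoulombs = 2.352
  75.06 picocoulombs → 75.06
  0.007401 nanocoulombs = 0.007401 × 10³ picocoulombs = 7.401
Sum: 98.23 + 1.261 + 2.352 + 75.06 + 7.401 = 184.304

184.304 picocoulombs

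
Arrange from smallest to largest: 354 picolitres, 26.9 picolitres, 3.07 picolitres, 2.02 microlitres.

3.07 picolitres < 26.9 picolitres < 354 picolitres < 2.02 microlitres

354 picolitres = 0.000000000354 litres
26.9 picolitres = 0.0000000000269 litres
3.07 picolitres = 0.00000000000307 litres
2.02 microlitres = 0.00000202 litres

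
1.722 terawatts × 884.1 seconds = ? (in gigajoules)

1.722e12 × 884.1 = 1522.4202e12 J

1522420.2 gigajoules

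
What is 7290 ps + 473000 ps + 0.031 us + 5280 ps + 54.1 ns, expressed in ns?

570.67 ns

In ns:
  7290 ps = 7290 × 10^-3 ns = 7.29
  473000 ps = 473000 × 10^-3 ns = 473
  0.031 us = 0.031 × 10^3 ns = 31
  5280 ps = 5280 × 10^-3 ns = 5.28
  54.1 ns → 54.1
Sum: 7.29 + 473 + 31 + 5.28 + 54.1 = 570.67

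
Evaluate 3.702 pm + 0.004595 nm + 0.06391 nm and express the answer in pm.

72.207 pm

In pm:
  3.702 pm → 3.702
  0.004595 nm = 0.004595e3 pm = 4.595
  0.06391 nm = 0.06391e3 pm = 63.91
Sum: 3.702 + 4.595 + 63.91 = 72.207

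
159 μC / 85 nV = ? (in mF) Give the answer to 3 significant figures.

1870000 mF

(159e-6) / (85e-9) = 1.8706e3 F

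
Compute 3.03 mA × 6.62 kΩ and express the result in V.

20.0586 V

3.03e-3 × 6.62e3 = 20.0586 V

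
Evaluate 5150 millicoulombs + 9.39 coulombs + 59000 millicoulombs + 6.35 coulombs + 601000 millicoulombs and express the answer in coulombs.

In coulombs:
  5150 millicoulombs = 5150e-3 coulombs = 5.15
  9.39 coulombs → 9.39
  59000 millicoulombs = 59000e-3 coulombs = 59
  6.35 coulombs → 6.35
  601000 millicoulombs = 601000e-3 coulombs = 601
Sum: 5.15 + 9.39 + 59 + 6.35 + 601 = 680.89

680.89 coulombs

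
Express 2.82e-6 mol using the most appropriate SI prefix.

2.82 μmol

= 2.82e-6 mol; 1e-6 is micro.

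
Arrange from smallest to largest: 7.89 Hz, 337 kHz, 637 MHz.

7.89 Hz = 7.89 Hz
337 kHz = 337000 Hz
637 MHz = 637000000 Hz

7.89 Hz < 337 kHz < 637 MHz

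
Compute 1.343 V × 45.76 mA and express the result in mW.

61.45568 mW

1.343 × 45.76 × 10⁻³ = 61.45568 × 10⁻³ W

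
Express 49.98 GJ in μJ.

49980000000000000 μJ

giga = 1e9, micro = 1e-6; factor is 1e15.
49.98 × 1e15 = 49980000000000000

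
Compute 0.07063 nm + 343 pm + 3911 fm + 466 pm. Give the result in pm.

883.541 pm

In pm:
  0.07063 nm = 0.07063 × 10³ pm = 70.63
  343 pm → 343
  3911 fm = 3911 × 10⁻³ pm = 3.911
  466 pm → 466
Sum: 70.63 + 343 + 3.911 + 466 = 883.541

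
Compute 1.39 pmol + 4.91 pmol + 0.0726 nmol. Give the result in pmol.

In pmol:
  1.39 pmol → 1.39
  4.91 pmol → 4.91
  0.0726 nmol = 0.0726 × 10³ pmol = 72.6
Sum: 1.39 + 4.91 + 72.6 = 78.9

78.9 pmol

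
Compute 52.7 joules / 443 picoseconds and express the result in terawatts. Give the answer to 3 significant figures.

(52.7) / (443 × 10⁻¹²) = 0.11896 × 10¹² W

0.119 terawatts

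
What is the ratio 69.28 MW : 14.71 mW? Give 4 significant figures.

4710000000

(69.28e6) / (14.71e-3) = 4.7097e9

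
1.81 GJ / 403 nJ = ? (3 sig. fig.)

(1.81e9) / (403e-9) = 0.004491e18

4490000000000000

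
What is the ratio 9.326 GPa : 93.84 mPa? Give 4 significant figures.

(9.326 × 10^9) / (93.84 × 10^-3) = 0.099382 × 10^12

99380000000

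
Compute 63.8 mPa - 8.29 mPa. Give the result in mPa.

In mPa:
  63.8 mPa → 63.8
  8.29 mPa → 8.29
Difference: 63.8 - 8.29 = 55.51

55.51 mPa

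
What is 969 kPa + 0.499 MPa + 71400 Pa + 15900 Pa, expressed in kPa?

In kPa:
  969 kPa → 969
  0.499 MPa = 0.499 × 10³ kPa = 499
  71400 Pa = 71400 × 10⁻³ kPa = 71.4
  15900 Pa = 15900 × 10⁻³ kPa = 15.9
Sum: 969 + 499 + 71.4 + 15.9 = 1555.3

1555.3 kPa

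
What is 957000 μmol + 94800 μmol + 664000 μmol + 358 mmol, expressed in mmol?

In mmol:
  957000 μmol = 957000e-3 mmol = 957
  94800 μmol = 94800e-3 mmol = 94.8
  664000 μmol = 664000e-3 mmol = 664
  358 mmol → 358
Sum: 957 + 94.8 + 664 + 358 = 2073.8

2073.8 mmol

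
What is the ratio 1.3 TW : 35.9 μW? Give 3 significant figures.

36200000000000000

(1.3 × 10^12) / (35.9 × 10^-6) = 0.03621 × 10^18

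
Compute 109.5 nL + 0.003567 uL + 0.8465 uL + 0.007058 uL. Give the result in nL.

966.625 nL

In nL:
  109.5 nL → 109.5
  0.003567 uL = 0.003567 × 10^3 nL = 3.567
  0.8465 uL = 0.8465 × 10^3 nL = 846.5
  0.007058 uL = 0.007058 × 10^3 nL = 7.058
Sum: 109.5 + 3.567 + 846.5 + 7.058 = 966.625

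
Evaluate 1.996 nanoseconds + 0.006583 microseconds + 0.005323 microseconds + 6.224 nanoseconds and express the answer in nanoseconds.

20.126 nanoseconds

In nanoseconds:
  1.996 nanoseconds → 1.996
  0.006583 microseconds = 0.006583e3 nanoseconds = 6.583
  0.005323 microseconds = 0.005323e3 nanoseconds = 5.323
  6.224 nanoseconds → 6.224
Sum: 1.996 + 6.583 + 5.323 + 6.224 = 20.126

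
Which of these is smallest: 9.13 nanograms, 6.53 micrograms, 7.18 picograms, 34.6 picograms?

9.13 nanograms = 0.00000000913 grams
6.53 micrograms = 0.00000653 grams
7.18 picograms = 0.00000000000718 grams
34.6 picograms = 0.0000000000346 grams

7.18 picograms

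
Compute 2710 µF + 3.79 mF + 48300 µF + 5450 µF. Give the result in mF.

60.25 mF

In mF:
  2710 µF = 2710e-3 mF = 2.71
  3.79 mF → 3.79
  48300 µF = 48300e-3 mF = 48.3
  5450 µF = 5450e-3 mF = 5.45
Sum: 2.71 + 3.79 + 48.3 + 5.45 = 60.25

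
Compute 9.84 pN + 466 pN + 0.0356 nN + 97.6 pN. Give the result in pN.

609.04 pN

In pN:
  9.84 pN → 9.84
  466 pN → 466
  0.0356 nN = 0.0356 × 10³ pN = 35.6
  97.6 pN → 97.6
Sum: 9.84 + 466 + 35.6 + 97.6 = 609.04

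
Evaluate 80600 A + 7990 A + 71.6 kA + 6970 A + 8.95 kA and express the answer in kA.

In kA:
  80600 A = 80600 × 10^-3 kA = 80.6
  7990 A = 7990 × 10^-3 kA = 7.99
  71.6 kA → 71.6
  6970 A = 6970 × 10^-3 kA = 6.97
  8.95 kA → 8.95
Sum: 80.6 + 7.99 + 71.6 + 6.97 + 8.95 = 176.11

176.11 kA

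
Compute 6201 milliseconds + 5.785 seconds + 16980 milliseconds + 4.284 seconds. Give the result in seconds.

In seconds:
  6201 milliseconds = 6201e-3 seconds = 6.201
  5.785 seconds → 5.785
  16980 milliseconds = 16980e-3 seconds = 16.98
  4.284 seconds → 4.284
Sum: 6.201 + 5.785 + 16.98 + 4.284 = 33.25

33.25 seconds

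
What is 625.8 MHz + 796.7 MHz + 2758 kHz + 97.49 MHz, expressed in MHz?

In MHz:
  625.8 MHz → 625.8
  796.7 MHz → 796.7
  2758 kHz = 2758 × 10^-3 MHz = 2.758
  97.49 MHz → 97.49
Sum: 625.8 + 796.7 + 2.758 + 97.49 = 1522.748

1522.748 MHz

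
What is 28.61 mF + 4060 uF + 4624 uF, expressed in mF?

37.294 mF

In mF:
  28.61 mF → 28.61
  4060 uF = 4060 × 10^-3 mF = 4.06
  4624 uF = 4624 × 10^-3 mF = 4.624
Sum: 28.61 + 4.06 + 4.624 = 37.294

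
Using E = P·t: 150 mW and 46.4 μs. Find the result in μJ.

150 × 10^-3 × 46.4 × 10^-6 = 6960 × 10^-9 J

6.96 μJ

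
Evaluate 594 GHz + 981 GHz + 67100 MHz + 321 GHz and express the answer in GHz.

1963.1 GHz

In GHz:
  594 GHz → 594
  981 GHz → 981
  67100 MHz = 67100 × 10^-3 GHz = 67.1
  321 GHz → 321
Sum: 594 + 981 + 67.1 + 321 = 1963.1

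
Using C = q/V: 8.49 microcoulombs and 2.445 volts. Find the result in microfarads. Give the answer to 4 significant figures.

(8.49 × 10^-6) / (2.445) = 3.47239 × 10^-6 F

3.472 microfarads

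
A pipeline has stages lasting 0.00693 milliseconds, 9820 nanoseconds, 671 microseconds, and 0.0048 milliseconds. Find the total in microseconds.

In microseconds:
  0.00693 milliseconds = 0.00693e3 microseconds = 6.93
  9820 nanoseconds = 9820e-3 microseconds = 9.82
  671 microseconds → 671
  0.0048 milliseconds = 0.0048e3 microseconds = 4.8
Sum: 6.93 + 9.82 + 671 + 4.8 = 692.55

692.55 microseconds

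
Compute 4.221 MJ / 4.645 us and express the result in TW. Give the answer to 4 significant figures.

0.9087 TW

(4.221 × 10^6) / (4.645 × 10^-6) = 0.908719 × 10^12 W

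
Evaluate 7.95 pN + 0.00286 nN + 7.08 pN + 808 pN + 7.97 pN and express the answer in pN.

833.86 pN

In pN:
  7.95 pN → 7.95
  0.00286 nN = 0.00286e3 pN = 2.86
  7.08 pN → 7.08
  808 pN → 808
  7.97 pN → 7.97
Sum: 7.95 + 2.86 + 7.08 + 808 + 7.97 = 833.86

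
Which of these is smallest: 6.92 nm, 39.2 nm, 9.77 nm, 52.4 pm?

52.4 pm

6.92 nm = 0.00000000692 m
39.2 nm = 0.0000000392 m
9.77 nm = 0.00000000977 m
52.4 pm = 0.0000000000524 m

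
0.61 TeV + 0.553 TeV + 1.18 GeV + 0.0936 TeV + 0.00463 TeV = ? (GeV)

1262.41 GeV

In GeV:
  0.61 TeV = 0.61 × 10³ GeV = 610
  0.553 TeV = 0.553 × 10³ GeV = 553
  1.18 GeV → 1.18
  0.0936 TeV = 0.0936 × 10³ GeV = 93.6
  0.00463 TeV = 0.00463 × 10³ GeV = 4.63
Sum: 610 + 553 + 1.18 + 93.6 + 4.63 = 1262.41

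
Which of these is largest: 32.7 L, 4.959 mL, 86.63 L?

86.63 L

32.7 L = 32.7 L
4.959 mL = 0.004959 L
86.63 L = 86.63 L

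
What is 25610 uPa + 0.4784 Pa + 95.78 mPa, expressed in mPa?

In mPa:
  25610 uPa = 25610 × 10^-3 mPa = 25.61
  0.4784 Pa = 0.4784 × 10^3 mPa = 478.4
  95.78 mPa → 95.78
Sum: 25.61 + 478.4 + 95.78 = 599.79

599.79 mPa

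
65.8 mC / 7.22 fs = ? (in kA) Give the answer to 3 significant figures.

(65.8 × 10^-3) / (7.22 × 10^-15) = 9.1136 × 10^12 A

9110000000 kA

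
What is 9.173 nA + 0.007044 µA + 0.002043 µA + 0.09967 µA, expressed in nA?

In nA:
  9.173 nA → 9.173
  0.007044 µA = 0.007044e3 nA = 7.044
  0.002043 µA = 0.002043e3 nA = 2.043
  0.09967 µA = 0.09967e3 nA = 99.67
Sum: 9.173 + 7.044 + 2.043 + 99.67 = 117.93

117.93 nA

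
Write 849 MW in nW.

mega = 1e6, nano = 1e-9; factor is 1e15.
849 × 1e15 = 849000000000000000

849000000000000000 nW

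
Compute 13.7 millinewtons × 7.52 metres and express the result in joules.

0.103024 joules

13.7e-3 × 7.52 = 103.024e-3 J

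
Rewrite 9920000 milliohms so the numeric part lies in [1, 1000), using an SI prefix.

9.92 kiloohms

= 9.92 × 10³ ohms; 10³ is kilo.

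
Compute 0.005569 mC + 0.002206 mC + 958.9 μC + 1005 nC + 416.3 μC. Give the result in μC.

1383.98 μC

In μC:
  0.005569 mC = 0.005569 × 10^3 μC = 5.569
  0.002206 mC = 0.002206 × 10^3 μC = 2.206
  958.9 μC → 958.9
  1005 nC = 1005 × 10^-3 μC = 1.005
  416.3 μC → 416.3
Sum: 5.569 + 2.206 + 958.9 + 1.005 + 416.3 = 1383.98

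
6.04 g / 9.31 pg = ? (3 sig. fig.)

(6.04) / (9.31e-12) = 0.6488e12

649000000000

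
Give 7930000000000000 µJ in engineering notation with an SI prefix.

7.93 GJ

= 7.93 × 10⁹ J; 10⁹ is giga.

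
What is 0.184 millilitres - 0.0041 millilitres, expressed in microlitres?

179.9 microlitres

In microlitres:
  0.184 millilitres = 0.184 × 10^3 microlitres = 184
  0.0041 millilitres = 0.0041 × 10^3 microlitres = 4.1
Difference: 184 - 4.1 = 179.9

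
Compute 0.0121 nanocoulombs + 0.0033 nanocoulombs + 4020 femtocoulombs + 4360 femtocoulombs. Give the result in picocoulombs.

23.78 picocoulombs

In picocoulombs:
  0.0121 nanocoulombs = 0.0121e3 picocoulombs = 12.1
  0.0033 nanocoulombs = 0.0033e3 picocoulombs = 3.3
  4020 femtocoulombs = 4020e-3 picocoulombs = 4.02
  4360 femtocoulombs = 4360e-3 picocoulombs = 4.36
Sum: 12.1 + 3.3 + 4.02 + 4.36 = 23.78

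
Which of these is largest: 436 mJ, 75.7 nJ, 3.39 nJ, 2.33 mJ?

436 mJ = 0.436 J
75.7 nJ = 0.0000000757 J
3.39 nJ = 0.00000000339 J
2.33 mJ = 0.00233 J

436 mJ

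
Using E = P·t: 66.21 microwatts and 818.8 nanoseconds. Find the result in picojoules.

66.21 × 10⁻⁶ × 818.8 × 10⁻⁹ = 54212.748 × 10⁻¹⁵ J

54.212748 picojoules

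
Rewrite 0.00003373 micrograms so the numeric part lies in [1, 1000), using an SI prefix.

= 33.73 × 10⁻¹² grams; 10⁻¹² is pico.

33.73 picograms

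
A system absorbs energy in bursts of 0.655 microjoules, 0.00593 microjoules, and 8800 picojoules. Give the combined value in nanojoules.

669.73 nanojoules

In nanojoules:
  0.655 microjoules = 0.655e3 nanojoules = 655
  0.00593 microjoules = 0.00593e3 nanojoules = 5.93
  8800 picojoules = 8800e-3 nanojoules = 8.8
Sum: 655 + 5.93 + 8.8 = 669.73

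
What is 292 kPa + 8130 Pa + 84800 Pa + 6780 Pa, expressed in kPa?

391.71 kPa

In kPa:
  292 kPa → 292
  8130 Pa = 8130 × 10^-3 kPa = 8.13
  84800 Pa = 84800 × 10^-3 kPa = 84.8
  6780 Pa = 6780 × 10^-3 kPa = 6.78
Sum: 292 + 8.13 + 84.8 + 6.78 = 391.71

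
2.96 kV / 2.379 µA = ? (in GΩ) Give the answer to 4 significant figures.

1.244 GΩ

(2.96 × 10^3) / (2.379 × 10^-6) = 1.24422 × 10^9 Ω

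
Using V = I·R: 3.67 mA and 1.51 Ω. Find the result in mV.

5.5417 mV

3.67e-3 × 1.51 = 5.5417e-3 V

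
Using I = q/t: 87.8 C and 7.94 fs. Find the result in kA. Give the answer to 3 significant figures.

11100000000000 kA

(87.8) / (7.94 × 10⁻¹⁵) = 11.058 × 10¹⁵ A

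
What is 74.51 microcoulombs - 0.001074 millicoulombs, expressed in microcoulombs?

In microcoulombs:
  74.51 microcoulombs → 74.51
  0.001074 millicoulombs = 0.001074 × 10³ microcoulombs = 1.074
Difference: 74.51 - 1.074 = 73.436

73.436 microcoulombs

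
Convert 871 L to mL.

(no prefix) = 10⁰, milli = 10⁻³; factor is 10³.
871 × 10³ = 871000

871000 mL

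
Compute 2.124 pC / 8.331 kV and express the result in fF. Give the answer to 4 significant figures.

0.2550 fF

(2.124 × 10^-12) / (8.331 × 10^3) = 0.254951 × 10^-15 F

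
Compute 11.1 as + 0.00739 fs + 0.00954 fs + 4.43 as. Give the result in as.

32.46 as

In as:
  11.1 as → 11.1
  0.00739 fs = 0.00739e3 as = 7.39
  0.00954 fs = 0.00954e3 as = 9.54
  4.43 as → 4.43
Sum: 11.1 + 7.39 + 9.54 + 4.43 = 32.46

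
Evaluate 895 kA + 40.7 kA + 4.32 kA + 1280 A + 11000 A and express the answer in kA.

952.3 kA

In kA:
  895 kA → 895
  40.7 kA → 40.7
  4.32 kA → 4.32
  1280 A = 1280 × 10⁻³ kA = 1.28
  11000 A = 11000 × 10⁻³ kA = 11
Sum: 895 + 40.7 + 4.32 + 1.28 + 11 = 952.3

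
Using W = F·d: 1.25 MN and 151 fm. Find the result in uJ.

0.18875 uJ

1.25e6 × 151e-15 = 188.75e-9 J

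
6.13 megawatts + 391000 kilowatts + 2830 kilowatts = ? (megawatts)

In megawatts:
  6.13 megawatts → 6.13
  391000 kilowatts = 391000 × 10^-3 megawatts = 391
  2830 kilowatts = 2830 × 10^-3 megawatts = 2.83
Sum: 6.13 + 391 + 2.83 = 399.96

399.96 megawatts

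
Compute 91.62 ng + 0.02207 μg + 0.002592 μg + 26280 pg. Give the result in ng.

In ng:
  91.62 ng → 91.62
  0.02207 μg = 0.02207 × 10³ ng = 22.07
  0.002592 μg = 0.002592 × 10³ ng = 2.592
  26280 pg = 26280 × 10⁻³ ng = 26.28
Sum: 91.62 + 22.07 + 2.592 + 26.28 = 142.562

142.562 ng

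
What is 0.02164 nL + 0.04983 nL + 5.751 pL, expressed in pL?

In pL:
  0.02164 nL = 0.02164e3 pL = 21.64
  0.04983 nL = 0.04983e3 pL = 49.83
  5.751 pL → 5.751
Sum: 21.64 + 49.83 + 5.751 = 77.221

77.221 pL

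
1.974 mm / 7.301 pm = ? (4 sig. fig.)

270400000

(1.974 × 10^-3) / (7.301 × 10^-12) = 0.27037 × 10^9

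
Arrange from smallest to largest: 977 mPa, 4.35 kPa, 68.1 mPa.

977 mPa = 0.977 Pa
4.35 kPa = 4350 Pa
68.1 mPa = 0.0681 Pa

68.1 mPa < 977 mPa < 4.35 kPa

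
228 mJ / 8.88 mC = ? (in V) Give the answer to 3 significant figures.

(228e-3) / (8.88e-3) = 25.676 V

25.7 V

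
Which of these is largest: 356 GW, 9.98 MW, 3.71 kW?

356 GW

356 GW = 356000000000 W
9.98 MW = 9980000 W
3.71 kW = 3710 W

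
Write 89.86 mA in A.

0.08986 A

milli = 10⁻³, (no prefix) = 10⁰; factor is 10⁻³.
89.86 × 10⁻³ = 0.08986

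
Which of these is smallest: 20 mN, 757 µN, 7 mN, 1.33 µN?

1.33 µN

20 mN = 0.02 N
757 µN = 0.000757 N
7 mN = 0.007 N
1.33 µN = 0.00000133 N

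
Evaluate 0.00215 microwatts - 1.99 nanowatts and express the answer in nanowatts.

0.16 nanowatts

In nanowatts:
  0.00215 microwatts = 0.00215e3 nanowatts = 2.15
  1.99 nanowatts → 1.99
Difference: 2.15 - 1.99 = 0.16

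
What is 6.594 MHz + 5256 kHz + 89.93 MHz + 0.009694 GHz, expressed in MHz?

111.474 MHz

In MHz:
  6.594 MHz → 6.594
  5256 kHz = 5256 × 10^-3 MHz = 5.256
  89.93 MHz → 89.93
  0.009694 GHz = 0.009694 × 10^3 MHz = 9.694
Sum: 6.594 + 5.256 + 89.93 + 9.694 = 111.474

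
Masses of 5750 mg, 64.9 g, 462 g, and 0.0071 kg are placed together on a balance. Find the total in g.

539.75 g

In g:
  5750 mg = 5750 × 10⁻³ g = 5.75
  64.9 g → 64.9
  462 g → 462
  0.0071 kg = 0.0071 × 10³ g = 7.1
Sum: 5.75 + 64.9 + 462 + 7.1 = 539.75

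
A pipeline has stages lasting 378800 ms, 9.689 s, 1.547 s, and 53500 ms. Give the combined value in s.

In s:
  378800 ms = 378800 × 10^-3 s = 378.8
  9.689 s → 9.689
  1.547 s → 1.547
  53500 ms = 53500 × 10^-3 s = 53.5
Sum: 378.8 + 9.689 + 1.547 + 53.5 = 443.536

443.536 s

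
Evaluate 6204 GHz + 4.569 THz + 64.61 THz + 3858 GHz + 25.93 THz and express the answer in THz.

In THz:
  6204 GHz = 6204e-3 THz = 6.204
  4.569 THz → 4.569
  64.61 THz → 64.61
  3858 GHz = 3858e-3 THz = 3.858
  25.93 THz → 25.93
Sum: 6.204 + 4.569 + 64.61 + 3.858 + 25.93 = 105.171

105.171 THz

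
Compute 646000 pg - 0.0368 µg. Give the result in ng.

609.2 ng

In ng:
  646000 pg = 646000 × 10^-3 ng = 646
  0.0368 µg = 0.0368 × 10^3 ng = 36.8
Difference: 646 - 36.8 = 609.2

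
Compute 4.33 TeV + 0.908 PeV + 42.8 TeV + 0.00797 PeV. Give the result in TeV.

963.1 TeV

In TeV:
  4.33 TeV → 4.33
  0.908 PeV = 0.908 × 10³ TeV = 908
  42.8 TeV → 42.8
  0.00797 PeV = 0.00797 × 10³ TeV = 7.97
Sum: 4.33 + 908 + 42.8 + 7.97 = 963.1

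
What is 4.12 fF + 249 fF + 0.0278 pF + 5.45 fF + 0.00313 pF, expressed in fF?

In fF:
  4.12 fF → 4.12
  249 fF → 249
  0.0278 pF = 0.0278 × 10³ fF = 27.8
  5.45 fF → 5.45
  0.00313 pF = 0.00313 × 10³ fF = 3.13
Sum: 4.12 + 249 + 27.8 + 5.45 + 3.13 = 289.5

289.5 fF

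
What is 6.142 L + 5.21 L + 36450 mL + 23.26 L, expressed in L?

71.062 L

In L:
  6.142 L → 6.142
  5.21 L → 5.21
  36450 mL = 36450 × 10⁻³ L = 36.45
  23.26 L → 23.26
Sum: 6.142 + 5.21 + 36.45 + 23.26 = 71.062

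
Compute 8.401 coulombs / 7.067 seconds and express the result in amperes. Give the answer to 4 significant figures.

(8.401) / (7.067) = 1.18876 A

1.189 amperes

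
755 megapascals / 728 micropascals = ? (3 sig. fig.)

1040000000000

(755 × 10^6) / (728 × 10^-6) = 1.037 × 10^12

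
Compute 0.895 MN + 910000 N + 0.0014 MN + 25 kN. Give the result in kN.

1831.4 kN

In kN:
  0.895 MN = 0.895 × 10³ kN = 895
  910000 N = 910000 × 10⁻³ kN = 910
  0.0014 MN = 0.0014 × 10³ kN = 1.4
  25 kN → 25
Sum: 895 + 910 + 1.4 + 25 = 1831.4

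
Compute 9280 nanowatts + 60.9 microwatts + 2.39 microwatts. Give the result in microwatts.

In microwatts:
  9280 nanowatts = 9280 × 10^-3 microwatts = 9.28
  60.9 microwatts → 60.9
  2.39 microwatts → 2.39
Sum: 9.28 + 60.9 + 2.39 = 72.57

72.57 microwatts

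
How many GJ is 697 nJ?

nano = 1e-9, giga = 1e9; factor is 1e-18.
697 × 1e-18 = 0.000000000000000697

0.000000000000000697 GJ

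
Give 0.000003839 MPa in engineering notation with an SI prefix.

= 3.839 Pa; mantissa already in [1, 1000).

3.839 Pa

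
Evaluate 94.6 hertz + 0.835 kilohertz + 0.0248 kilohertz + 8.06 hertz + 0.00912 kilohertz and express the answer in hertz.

971.58 hertz

In hertz:
  94.6 hertz → 94.6
  0.835 kilohertz = 0.835e3 hertz = 835
  0.0248 kilohertz = 0.0248e3 hertz = 24.8
  8.06 hertz → 8.06
  0.00912 kilohertz = 0.00912e3 hertz = 9.12
Sum: 94.6 + 835 + 24.8 + 8.06 + 9.12 = 971.58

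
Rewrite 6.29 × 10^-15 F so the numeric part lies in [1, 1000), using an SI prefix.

6.29 fF

= 6.29 × 10^-15 F; 10^-15 is femto.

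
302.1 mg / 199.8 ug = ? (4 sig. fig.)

1512

(302.1e-3) / (199.8e-6) = 1.512e3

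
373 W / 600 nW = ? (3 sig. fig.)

(373) / (600 × 10^-9) = 0.6217 × 10^9

622000000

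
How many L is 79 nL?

nano = 1e-9, (no prefix) = 1e0; factor is 1e-9.
79 × 1e-9 = 0.000000079

0.000000079 L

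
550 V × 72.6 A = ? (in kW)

39.93 kW

550 × 72.6 = 39930 W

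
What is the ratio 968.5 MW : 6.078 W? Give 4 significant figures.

159300000

(968.5 × 10^6) / (6.078) = 159.35 × 10^6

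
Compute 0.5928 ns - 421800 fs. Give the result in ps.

In ps:
  0.5928 ns = 0.5928e3 ps = 592.8
  421800 fs = 421800e-3 ps = 421.8
Difference: 592.8 - 421.8 = 171

171 ps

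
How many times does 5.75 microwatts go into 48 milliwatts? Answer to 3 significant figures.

(48 × 10⁻³) / (5.75 × 10⁻⁶) = 8.348 × 10³

8350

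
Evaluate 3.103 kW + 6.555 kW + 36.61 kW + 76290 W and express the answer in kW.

122.558 kW

In kW:
  3.103 kW → 3.103
  6.555 kW → 6.555
  36.61 kW → 36.61
  76290 W = 76290 × 10⁻³ kW = 76.29
Sum: 3.103 + 6.555 + 36.61 + 76.29 = 122.558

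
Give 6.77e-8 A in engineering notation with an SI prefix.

67.7 nA

= 67.7e-9 A; 1e-9 is nano.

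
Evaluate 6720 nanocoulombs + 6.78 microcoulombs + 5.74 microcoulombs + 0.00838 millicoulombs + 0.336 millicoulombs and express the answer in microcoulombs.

In microcoulombs:
  6720 nanocoulombs = 6720 × 10⁻³ microcoulombs = 6.72
  6.78 microcoulombs → 6.78
  5.74 microcoulombs → 5.74
  0.00838 millicoulombs = 0.00838 × 10³ microcoulombs = 8.38
  0.336 millicoulombs = 0.336 × 10³ microcoulombs = 336
Sum: 6.72 + 6.78 + 5.74 + 8.38 + 336 = 363.62

363.62 microcoulombs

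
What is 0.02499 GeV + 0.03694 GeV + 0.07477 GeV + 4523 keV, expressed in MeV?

In MeV:
  0.02499 GeV = 0.02499 × 10³ MeV = 24.99
  0.03694 GeV = 0.03694 × 10³ MeV = 36.94
  0.07477 GeV = 0.07477 × 10³ MeV = 74.77
  4523 keV = 4523 × 10⁻³ MeV = 4.523
Sum: 24.99 + 36.94 + 74.77 + 4.523 = 141.223

141.223 MeV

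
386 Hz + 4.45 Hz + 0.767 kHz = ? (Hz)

In Hz:
  386 Hz → 386
  4.45 Hz → 4.45
  0.767 kHz = 0.767 × 10^3 Hz = 767
Sum: 386 + 4.45 + 767 = 1157.45

1157.45 Hz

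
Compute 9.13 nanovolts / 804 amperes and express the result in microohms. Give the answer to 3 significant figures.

(9.13 × 10^-9) / (804) = 0.011356 × 10^-9 Ω

0.0000114 microohms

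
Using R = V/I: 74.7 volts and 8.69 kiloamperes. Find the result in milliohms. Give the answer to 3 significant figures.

(74.7) / (8.69 × 10^3) = 8.5961 × 10^-3 Ω

8.60 milliohms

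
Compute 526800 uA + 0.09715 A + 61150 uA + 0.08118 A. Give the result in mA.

766.28 mA

In mA:
  526800 uA = 526800 × 10^-3 mA = 526.8
  0.09715 A = 0.09715 × 10^3 mA = 97.15
  61150 uA = 61150 × 10^-3 mA = 61.15
  0.08118 A = 0.08118 × 10^3 mA = 81.18
Sum: 526.8 + 97.15 + 61.15 + 81.18 = 766.28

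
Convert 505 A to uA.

(no prefix) = 10⁰, micro = 10⁻⁶; factor is 10⁶.
505 × 10⁶ = 505000000

505000000 uA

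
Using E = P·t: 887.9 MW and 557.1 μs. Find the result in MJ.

0.49464909 MJ

887.9 × 10⁶ × 557.1 × 10⁻⁶ = 494649.09 J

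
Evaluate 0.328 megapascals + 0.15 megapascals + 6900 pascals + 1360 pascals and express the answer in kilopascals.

In kilopascals:
  0.328 megapascals = 0.328e3 kilopascals = 328
  0.15 megapascals = 0.15e3 kilopascals = 150
  6900 pascals = 6900e-3 kilopascals = 6.9
  1360 pascals = 1360e-3 kilopascals = 1.36
Sum: 328 + 150 + 6.9 + 1.36 = 486.26

486.26 kilopascals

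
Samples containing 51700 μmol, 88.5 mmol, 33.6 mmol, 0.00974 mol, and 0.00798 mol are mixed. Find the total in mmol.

In mmol:
  51700 μmol = 51700 × 10⁻³ mmol = 51.7
  88.5 mmol → 88.5
  33.6 mmol → 33.6
  0.00974 mol = 0.00974 × 10³ mmol = 9.74
  0.00798 mol = 0.00798 × 10³ mmol = 7.98
Sum: 51.7 + 88.5 + 33.6 + 9.74 + 7.98 = 191.52

191.52 mmol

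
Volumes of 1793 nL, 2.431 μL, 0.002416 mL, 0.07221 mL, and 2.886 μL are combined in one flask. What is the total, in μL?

81.736 μL

In μL:
  1793 nL = 1793e-3 μL = 1.793
  2.431 μL → 2.431
  0.002416 mL = 0.002416e3 μL = 2.416
  0.07221 mL = 0.07221e3 μL = 72.21
  2.886 μL → 2.886
Sum: 1.793 + 2.431 + 2.416 + 72.21 + 2.886 = 81.736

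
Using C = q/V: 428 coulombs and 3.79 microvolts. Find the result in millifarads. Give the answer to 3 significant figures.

113000000000 millifarads

(428) / (3.79 × 10^-6) = 112.93 × 10^6 F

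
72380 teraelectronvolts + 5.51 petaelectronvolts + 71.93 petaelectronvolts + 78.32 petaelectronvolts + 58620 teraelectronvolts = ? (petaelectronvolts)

286.76 petaelectronvolts

In petaelectronvolts:
  72380 teraelectronvolts = 72380 × 10^-3 petaelectronvolts = 72.38
  5.51 petaelectronvolts → 5.51
  71.93 petaelectronvolts → 71.93
  78.32 petaelectronvolts → 78.32
  58620 teraelectronvolts = 58620 × 10^-3 petaelectronvolts = 58.62
Sum: 72.38 + 5.51 + 71.93 + 78.32 + 58.62 = 286.76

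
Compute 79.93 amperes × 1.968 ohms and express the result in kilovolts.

0.15730224 kilovolts

79.93 × 1.968 = 157.30224 V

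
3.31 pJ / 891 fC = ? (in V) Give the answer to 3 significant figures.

3.71 V

(3.31 × 10^-12) / (891 × 10^-15) = 0.0037149 × 10^3 V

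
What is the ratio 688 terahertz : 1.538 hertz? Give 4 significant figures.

447300000000000

(688 × 10^12) / (1.538) = 447.33 × 10^12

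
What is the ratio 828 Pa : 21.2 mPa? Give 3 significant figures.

(828) / (21.2e-3) = 39.06e3

39100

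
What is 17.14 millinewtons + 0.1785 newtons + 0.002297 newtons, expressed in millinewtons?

197.937 millinewtons

In millinewtons:
  17.14 millinewtons → 17.14
  0.1785 newtons = 0.1785e3 millinewtons = 178.5
  0.002297 newtons = 0.002297e3 millinewtons = 2.297
Sum: 17.14 + 178.5 + 2.297 = 197.937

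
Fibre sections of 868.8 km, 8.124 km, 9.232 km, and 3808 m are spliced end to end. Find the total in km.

889.964 km

In km:
  868.8 km → 868.8
  8.124 km → 8.124
  9.232 km → 9.232
  3808 m = 3808e-3 km = 3.808
Sum: 868.8 + 8.124 + 9.232 + 3.808 = 889.964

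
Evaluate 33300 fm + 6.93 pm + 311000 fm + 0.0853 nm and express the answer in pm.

436.53 pm

In pm:
  33300 fm = 33300e-3 pm = 33.3
  6.93 pm → 6.93
  311000 fm = 311000e-3 pm = 311
  0.0853 nm = 0.0853e3 pm = 85.3
Sum: 33.3 + 6.93 + 311 + 85.3 = 436.53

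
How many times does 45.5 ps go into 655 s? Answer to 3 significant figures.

14400000000000

(655) / (45.5 × 10^-12) = 14.4 × 10^12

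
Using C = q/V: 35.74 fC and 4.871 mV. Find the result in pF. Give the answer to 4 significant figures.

7.337 pF

(35.74 × 10^-15) / (4.871 × 10^-3) = 7.3373 × 10^-12 F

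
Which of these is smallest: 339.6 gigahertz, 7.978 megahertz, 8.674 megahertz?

7.978 megahertz

339.6 gigahertz = 339600000000 hertz
7.978 megahertz = 7978000 hertz
8.674 megahertz = 8674000 hertz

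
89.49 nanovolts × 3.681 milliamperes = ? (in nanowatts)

89.49 × 10⁻⁹ × 3.681 × 10⁻³ = 329.41269 × 10⁻¹² W

0.32941269 nanowatts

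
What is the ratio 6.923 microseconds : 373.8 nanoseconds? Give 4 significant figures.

18.52

(6.923 × 10^-6) / (373.8 × 10^-9) = 0.018521 × 10^3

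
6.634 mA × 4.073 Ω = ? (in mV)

27.020282 mV

6.634 × 10⁻³ × 4.073 = 27.020282 × 10⁻³ V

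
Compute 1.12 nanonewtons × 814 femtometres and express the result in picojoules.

1.12 × 10⁻⁹ × 814 × 10⁻¹⁵ = 911.68 × 10⁻²⁴ J

0.00000000091168 picojoules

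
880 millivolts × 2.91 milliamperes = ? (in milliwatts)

2.5608 milliwatts

880 × 10^-3 × 2.91 × 10^-3 = 2560.8 × 10^-6 W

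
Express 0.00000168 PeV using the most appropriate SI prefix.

1.68 GeV

= 1.68e9 eV; 1e9 is giga.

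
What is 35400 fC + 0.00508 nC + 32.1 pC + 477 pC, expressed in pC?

549.58 pC

In pC:
  35400 fC = 35400 × 10^-3 pC = 35.4
  0.00508 nC = 0.00508 × 10^3 pC = 5.08
  32.1 pC → 32.1
  477 pC → 477
Sum: 35.4 + 5.08 + 32.1 + 477 = 549.58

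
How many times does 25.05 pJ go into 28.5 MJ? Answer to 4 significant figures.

(28.5 × 10^6) / (25.05 × 10^-12) = 1.1377 × 10^18

1138000000000000000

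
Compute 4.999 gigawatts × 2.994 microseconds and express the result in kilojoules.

4.999e9 × 2.994e-6 = 14.967006e3 J

14.967006 kilojoules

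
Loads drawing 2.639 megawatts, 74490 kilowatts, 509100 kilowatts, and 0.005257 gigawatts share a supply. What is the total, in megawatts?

591.486 megawatts

In megawatts:
  2.639 megawatts → 2.639
  74490 kilowatts = 74490 × 10⁻³ megawatts = 74.49
  509100 kilowatts = 509100 × 10⁻³ megawatts = 509.1
  0.005257 gigawatts = 0.005257 × 10³ megawatts = 5.257
Sum: 2.639 + 74.49 + 509.1 + 5.257 = 591.486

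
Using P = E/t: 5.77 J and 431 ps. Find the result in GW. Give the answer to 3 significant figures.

(5.77) / (431 × 10^-12) = 0.013387 × 10^12 W

13.4 GW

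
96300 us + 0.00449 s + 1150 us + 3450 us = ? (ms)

105.39 ms

In ms:
  96300 us = 96300 × 10⁻³ ms = 96.3
  0.00449 s = 0.00449 × 10³ ms = 4.49
  1150 us = 1150 × 10⁻³ ms = 1.15
  3450 us = 3450 × 10⁻³ ms = 3.45
Sum: 96.3 + 4.49 + 1.15 + 3.45 = 105.39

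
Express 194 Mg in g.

194000000 g

mega = 10^6, (no prefix) = 10^0; factor is 10^6.
194 × 10^6 = 194000000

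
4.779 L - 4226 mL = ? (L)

0.553 L

In L:
  4.779 L → 4.779
  4226 mL = 4226 × 10^-3 L = 4.226
Difference: 4.779 - 4.226 = 0.553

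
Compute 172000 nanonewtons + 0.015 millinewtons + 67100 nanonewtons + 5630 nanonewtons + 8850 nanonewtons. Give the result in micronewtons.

268.58 micronewtons

In micronewtons:
  172000 nanonewtons = 172000 × 10^-3 micronewtons = 172
  0.015 millinewtons = 0.015 × 10^3 micronewtons = 15
  67100 nanonewtons = 67100 × 10^-3 micronewtons = 67.1
  5630 nanonewtons = 5630 × 10^-3 micronewtons = 5.63
  8850 nanonewtons = 8850 × 10^-3 micronewtons = 8.85
Sum: 172 + 15 + 67.1 + 5.63 + 8.85 = 268.58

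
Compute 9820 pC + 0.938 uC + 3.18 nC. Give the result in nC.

In nC:
  9820 pC = 9820 × 10^-3 nC = 9.82
  0.938 uC = 0.938 × 10^3 nC = 938
  3.18 nC → 3.18
Sum: 9.82 + 938 + 3.18 = 951

951 nC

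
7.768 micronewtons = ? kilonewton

0.000000007768 kilonewtons

micro = 10⁻⁶, kilo = 10³; factor is 10⁻⁹.
7.768 × 10⁻⁹ = 0.000000007768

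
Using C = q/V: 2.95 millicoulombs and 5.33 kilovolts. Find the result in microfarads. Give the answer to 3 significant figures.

0.553 microfarads

(2.95 × 10^-3) / (5.33 × 10^3) = 0.55347 × 10^-6 F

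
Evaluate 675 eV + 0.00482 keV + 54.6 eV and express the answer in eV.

734.42 eV

In eV:
  675 eV → 675
  0.00482 keV = 0.00482 × 10^3 eV = 4.82
  54.6 eV → 54.6
Sum: 675 + 4.82 + 54.6 = 734.42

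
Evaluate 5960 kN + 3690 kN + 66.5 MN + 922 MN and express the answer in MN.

In MN:
  5960 kN = 5960 × 10^-3 MN = 5.96
  3690 kN = 3690 × 10^-3 MN = 3.69
  66.5 MN → 66.5
  922 MN → 922
Sum: 5.96 + 3.69 + 66.5 + 922 = 998.15

998.15 MN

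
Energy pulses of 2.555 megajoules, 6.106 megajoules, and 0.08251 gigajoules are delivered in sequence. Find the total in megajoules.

91.171 megajoules

In megajoules:
  2.555 megajoules → 2.555
  6.106 megajoules → 6.106
  0.08251 gigajoules = 0.08251 × 10^3 megajoules = 82.51
Sum: 2.555 + 6.106 + 82.51 = 91.171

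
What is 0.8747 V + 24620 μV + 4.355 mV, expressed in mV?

903.675 mV

In mV:
  0.8747 V = 0.8747 × 10³ mV = 874.7
  24620 μV = 24620 × 10⁻³ mV = 24.62
  4.355 mV → 4.355
Sum: 874.7 + 24.62 + 4.355 = 903.675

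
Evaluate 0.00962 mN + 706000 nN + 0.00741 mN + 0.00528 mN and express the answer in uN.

In uN:
  0.00962 mN = 0.00962 × 10^3 uN = 9.62
  706000 nN = 706000 × 10^-3 uN = 706
  0.00741 mN = 0.00741 × 10^3 uN = 7.41
  0.00528 mN = 0.00528 × 10^3 uN = 5.28
Sum: 9.62 + 706 + 7.41 + 5.28 = 728.31

728.31 uN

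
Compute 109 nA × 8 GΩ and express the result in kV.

0.872 kV

109 × 10^-9 × 8 × 10^9 = 872 V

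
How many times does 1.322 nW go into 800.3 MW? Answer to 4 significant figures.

(800.3 × 10^6) / (1.322 × 10^-9) = 605.37 × 10^15

605400000000000000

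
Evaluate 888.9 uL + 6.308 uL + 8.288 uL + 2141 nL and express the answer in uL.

905.637 uL

In uL:
  888.9 uL → 888.9
  6.308 uL → 6.308
  8.288 uL → 8.288
  2141 nL = 2141 × 10^-3 uL = 2.141
Sum: 888.9 + 6.308 + 8.288 + 2.141 = 905.637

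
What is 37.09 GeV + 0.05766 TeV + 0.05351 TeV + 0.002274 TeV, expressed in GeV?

150.534 GeV

In GeV:
  37.09 GeV → 37.09
  0.05766 TeV = 0.05766 × 10^3 GeV = 57.66
  0.05351 TeV = 0.05351 × 10^3 GeV = 53.51
  0.002274 TeV = 0.002274 × 10^3 GeV = 2.274
Sum: 37.09 + 57.66 + 53.51 + 2.274 = 150.534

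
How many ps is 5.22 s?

5220000000000 ps

(no prefix) = 1e0, pico = 1e-12; factor is 1e12.
5.22 × 1e12 = 5220000000000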